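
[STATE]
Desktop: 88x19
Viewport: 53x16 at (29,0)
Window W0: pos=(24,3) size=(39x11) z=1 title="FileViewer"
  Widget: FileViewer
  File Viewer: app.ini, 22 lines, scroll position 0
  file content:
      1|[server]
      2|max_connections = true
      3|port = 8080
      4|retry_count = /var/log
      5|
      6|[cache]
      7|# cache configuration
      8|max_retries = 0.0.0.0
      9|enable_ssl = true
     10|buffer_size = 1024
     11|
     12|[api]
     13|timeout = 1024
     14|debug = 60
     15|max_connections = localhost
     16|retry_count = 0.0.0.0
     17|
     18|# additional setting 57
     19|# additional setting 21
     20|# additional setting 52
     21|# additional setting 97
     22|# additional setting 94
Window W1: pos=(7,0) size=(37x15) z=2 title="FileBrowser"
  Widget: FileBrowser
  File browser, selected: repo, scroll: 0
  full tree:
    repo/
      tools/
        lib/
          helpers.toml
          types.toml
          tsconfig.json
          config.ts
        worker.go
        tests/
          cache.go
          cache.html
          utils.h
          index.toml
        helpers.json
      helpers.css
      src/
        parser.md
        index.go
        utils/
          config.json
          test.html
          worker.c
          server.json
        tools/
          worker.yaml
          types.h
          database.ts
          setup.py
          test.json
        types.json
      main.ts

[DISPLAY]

━━━━━━━━━━━━━━┓                                      
              ┃                                      
──────────────┨                                      
              ┃━━━━━━━━━━━━━━━━━━┓                   
              ┃                  ┃                   
              ┃──────────────────┨                   
              ┃                 ▲┃                   
              ┃rue              █┃                   
              ┃                 ░┃                   
              ┃log              ░┃                   
              ┃                 ░┃                   
              ┃                 ░┃                   
              ┃on               ▼┃                   
              ┃━━━━━━━━━━━━━━━━━━┛                   
━━━━━━━━━━━━━━┛                                      
                                                     


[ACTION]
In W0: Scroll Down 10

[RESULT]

━━━━━━━━━━━━━━┓                                      
              ┃                                      
──────────────┨                                      
              ┃━━━━━━━━━━━━━━━━━━┓                   
              ┃                  ┃                   
              ┃──────────────────┨                   
              ┃                 ▲┃                   
              ┃                 ░┃                   
              ┃                 ░┃                   
              ┃                 ░┃                   
              ┃ocalhost         █┃                   
              ┃.0               ░┃                   
              ┃                 ▼┃                   
              ┃━━━━━━━━━━━━━━━━━━┛                   
━━━━━━━━━━━━━━┛                                      
                                                     


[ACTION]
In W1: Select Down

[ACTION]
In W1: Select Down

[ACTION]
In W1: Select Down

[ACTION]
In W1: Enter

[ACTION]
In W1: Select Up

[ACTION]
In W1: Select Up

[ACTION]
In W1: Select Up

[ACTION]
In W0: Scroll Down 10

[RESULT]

━━━━━━━━━━━━━━┓                                      
              ┃                                      
──────────────┨                                      
              ┃━━━━━━━━━━━━━━━━━━┓                   
              ┃                  ┃                   
              ┃──────────────────┨                   
              ┃.0               ▲┃                   
              ┃                 ░┃                   
              ┃g 57             ░┃                   
              ┃g 21             ░┃                   
              ┃g 52             ░┃                   
              ┃g 97             █┃                   
              ┃g 94             ▼┃                   
              ┃━━━━━━━━━━━━━━━━━━┛                   
━━━━━━━━━━━━━━┛                                      
                                                     


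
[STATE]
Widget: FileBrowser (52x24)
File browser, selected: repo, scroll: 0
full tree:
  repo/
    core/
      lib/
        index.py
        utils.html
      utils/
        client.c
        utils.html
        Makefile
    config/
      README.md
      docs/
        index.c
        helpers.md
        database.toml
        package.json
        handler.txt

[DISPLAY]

> [-] repo/                                         
    [+] core/                                       
    [+] config/                                     
                                                    
                                                    
                                                    
                                                    
                                                    
                                                    
                                                    
                                                    
                                                    
                                                    
                                                    
                                                    
                                                    
                                                    
                                                    
                                                    
                                                    
                                                    
                                                    
                                                    
                                                    


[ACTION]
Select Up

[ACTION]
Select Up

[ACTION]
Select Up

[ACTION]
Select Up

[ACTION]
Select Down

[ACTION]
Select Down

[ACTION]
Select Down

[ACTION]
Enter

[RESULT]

  [-] repo/                                         
    [+] core/                                       
  > [-] config/                                     
      README.md                                     
      [+] docs/                                     
                                                    
                                                    
                                                    
                                                    
                                                    
                                                    
                                                    
                                                    
                                                    
                                                    
                                                    
                                                    
                                                    
                                                    
                                                    
                                                    
                                                    
                                                    
                                                    


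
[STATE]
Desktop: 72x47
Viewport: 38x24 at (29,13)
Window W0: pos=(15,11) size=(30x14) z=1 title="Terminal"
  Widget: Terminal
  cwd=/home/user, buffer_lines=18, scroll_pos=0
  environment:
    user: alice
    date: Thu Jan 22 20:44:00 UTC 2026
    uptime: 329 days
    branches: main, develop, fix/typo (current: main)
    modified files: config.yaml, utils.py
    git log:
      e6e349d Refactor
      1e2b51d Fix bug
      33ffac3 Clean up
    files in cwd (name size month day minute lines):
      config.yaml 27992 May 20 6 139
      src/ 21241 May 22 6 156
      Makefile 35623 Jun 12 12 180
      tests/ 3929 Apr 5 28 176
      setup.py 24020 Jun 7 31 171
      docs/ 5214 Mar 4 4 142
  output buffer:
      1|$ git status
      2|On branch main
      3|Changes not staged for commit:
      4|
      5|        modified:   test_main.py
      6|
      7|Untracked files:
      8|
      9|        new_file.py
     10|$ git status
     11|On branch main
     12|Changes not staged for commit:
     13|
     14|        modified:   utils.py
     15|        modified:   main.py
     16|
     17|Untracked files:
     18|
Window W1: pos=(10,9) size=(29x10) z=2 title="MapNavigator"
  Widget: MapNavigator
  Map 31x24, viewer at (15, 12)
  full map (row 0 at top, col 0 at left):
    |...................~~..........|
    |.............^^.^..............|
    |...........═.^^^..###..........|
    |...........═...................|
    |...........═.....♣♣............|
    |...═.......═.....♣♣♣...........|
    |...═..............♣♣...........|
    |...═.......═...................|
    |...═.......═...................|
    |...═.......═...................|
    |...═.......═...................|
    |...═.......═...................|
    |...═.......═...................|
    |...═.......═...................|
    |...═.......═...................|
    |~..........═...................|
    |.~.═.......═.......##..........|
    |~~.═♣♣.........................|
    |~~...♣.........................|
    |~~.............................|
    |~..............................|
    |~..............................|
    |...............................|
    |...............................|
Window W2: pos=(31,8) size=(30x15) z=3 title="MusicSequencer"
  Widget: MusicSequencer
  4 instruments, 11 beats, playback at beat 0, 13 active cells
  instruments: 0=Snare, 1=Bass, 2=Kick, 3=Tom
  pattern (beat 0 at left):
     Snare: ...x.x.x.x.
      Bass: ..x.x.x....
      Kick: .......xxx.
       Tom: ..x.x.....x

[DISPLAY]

..┃  Bass··█·█·█····           ┃      
..┃  Kick·······███·           ┃      
..┃   Tom··█·█·····█           ┃      
..┃                            ┃      
..┃                            ┃      
━━┃                            ┃      
  ┃                            ┃      
es┃                            ┃      
  ┃                            ┃      
il┗━━━━━━━━━━━━━━━━━━━━━━━━━━━━┛      
               ┃                      
━━━━━━━━━━━━━━━┛                      
                                      
                                      
                                      
                                      
                                      
                                      
                                      
                                      
                                      
                                      
                                      
                                      


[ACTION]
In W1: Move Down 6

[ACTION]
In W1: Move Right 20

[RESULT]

  ┃  Bass··█·█·█····           ┃      
  ┃  Kick·······███·           ┃      
  ┃   Tom··█·█·····█           ┃      
  ┃                            ┃      
  ┃                            ┃      
━━┃                            ┃      
  ┃                            ┃      
es┃                            ┃      
  ┃                            ┃      
il┗━━━━━━━━━━━━━━━━━━━━━━━━━━━━┛      
               ┃                      
━━━━━━━━━━━━━━━┛                      
                                      
                                      
                                      
                                      
                                      
                                      
                                      
                                      
                                      
                                      
                                      
                                      


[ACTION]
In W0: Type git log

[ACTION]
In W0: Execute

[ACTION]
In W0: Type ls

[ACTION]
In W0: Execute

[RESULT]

  ┃  Bass··█·█·█····           ┃      
  ┃  Kick·······███·           ┃      
  ┃   Tom··█·█·····█           ┃      
  ┃                            ┃      
  ┃                            ┃      
━━┃                            ┃      
ug┃                            ┃      
 u┃                            ┃      
  ┃                            ┃      
sr┗━━━━━━━━━━━━━━━━━━━━━━━━━━━━┛      
               ┃                      
━━━━━━━━━━━━━━━┛                      
                                      
                                      
                                      
                                      
                                      
                                      
                                      
                                      
                                      
                                      
                                      
                                      


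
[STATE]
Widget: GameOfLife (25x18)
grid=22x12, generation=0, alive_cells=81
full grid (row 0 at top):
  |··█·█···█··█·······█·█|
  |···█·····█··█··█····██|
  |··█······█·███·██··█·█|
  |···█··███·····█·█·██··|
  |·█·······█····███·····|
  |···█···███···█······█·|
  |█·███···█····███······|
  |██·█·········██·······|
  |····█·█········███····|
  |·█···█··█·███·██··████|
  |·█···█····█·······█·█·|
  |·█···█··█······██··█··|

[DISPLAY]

Gen: 0                   
··█·█···█··█·······█·█   
···█·····█··█··█····██   
··█······█·███·██··█·█   
···█··███·····█·█·██··   
·█·······█····███·····   
···█···███···█······█·   
█·███···█····███······   
██·█·········██·······   
····█·█········███····   
·█···█··█·███·██··████   
·█···█····█·······█·█·   
·█···█··█······██··█··   
                         
                         
                         
                         
                         


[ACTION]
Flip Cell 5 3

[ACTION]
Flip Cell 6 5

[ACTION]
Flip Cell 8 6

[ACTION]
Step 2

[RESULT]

Gen: 2                   
··██··········██····█·   
····█···██·█·████··█·█   
·█·····█········█····█   
··██··██······██······   
·█····█·····██████·██·   
·█··████·██·██··██····   
█····███·█··███·······   
·····█··█··█·█··████··   
█·███······████████·██   
······█··█··███······█   
·█·██·█··███··█·███··█   
·█···█···········██···   
                         
                         
                         
                         
                         


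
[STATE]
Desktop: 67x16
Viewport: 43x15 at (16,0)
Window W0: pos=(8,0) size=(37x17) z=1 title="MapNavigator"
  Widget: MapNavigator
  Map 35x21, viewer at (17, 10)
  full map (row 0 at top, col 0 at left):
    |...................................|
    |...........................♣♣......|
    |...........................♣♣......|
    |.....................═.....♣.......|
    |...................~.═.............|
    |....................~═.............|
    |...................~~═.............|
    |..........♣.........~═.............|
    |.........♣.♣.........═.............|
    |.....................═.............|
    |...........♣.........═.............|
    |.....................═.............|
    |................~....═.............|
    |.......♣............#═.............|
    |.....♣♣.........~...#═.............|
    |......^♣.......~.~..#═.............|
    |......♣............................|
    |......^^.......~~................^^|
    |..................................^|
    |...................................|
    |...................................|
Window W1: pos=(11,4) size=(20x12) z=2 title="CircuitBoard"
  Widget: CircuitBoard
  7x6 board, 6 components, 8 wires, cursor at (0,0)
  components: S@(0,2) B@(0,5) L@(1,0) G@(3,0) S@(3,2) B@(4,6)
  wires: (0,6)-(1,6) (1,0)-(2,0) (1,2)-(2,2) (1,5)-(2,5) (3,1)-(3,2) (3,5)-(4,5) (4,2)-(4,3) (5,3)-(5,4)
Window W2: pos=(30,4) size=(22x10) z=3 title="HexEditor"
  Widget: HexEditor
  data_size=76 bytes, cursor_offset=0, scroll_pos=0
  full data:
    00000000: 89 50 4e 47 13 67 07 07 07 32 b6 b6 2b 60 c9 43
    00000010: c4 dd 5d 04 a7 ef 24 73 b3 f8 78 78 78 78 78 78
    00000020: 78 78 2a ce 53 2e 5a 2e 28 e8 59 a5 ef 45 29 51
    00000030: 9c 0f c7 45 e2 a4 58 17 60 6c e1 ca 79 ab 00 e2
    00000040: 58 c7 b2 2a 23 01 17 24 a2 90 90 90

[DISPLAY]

━━━━━━━━━━━━━━━━━━━━━━━━━━━━┓              
igator                      ┃              
────────────────────────────┨              
............~.═.............┃              
━━━━━━━━━━━━━━┏━━━━━━━━━━━━━━━━━━━━┓       
cuitBoard     ┃ HexEditor          ┃       
──────────────┠────────────────────┨       
 1 2 3 4 5 6  ┃00000000  89 50 4e 4┃       
.]      S     ┃00000010  c4 dd 5d 0┃       
              ┃00000020  78 78 2a c┃       
L       ·     ┃00000030  9c 0f c7 4┃       
│       │     ┃00000040  58 c7 b2 2┃       
·       ·     ┃                    ┃       
              ┗━━━━━━━━━━━━━━━━━━━━┛       
G   · ─ S     ┃.............┃              


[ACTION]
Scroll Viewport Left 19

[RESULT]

        ┏━━━━━━━━━━━━━━━━━━━━━━━━━━━━━━━━━━
        ┃ MapNavigator                     
        ┠──────────────────────────────────
        ┃...................~.═............
        ┃..┏━━━━━━━━━━━━━━━━━━┏━━━━━━━━━━━━
        ┃..┃ CircuitBoard     ┃ HexEditor  
        ┃..┠──────────────────┠────────────
        ┃..┃   0 1 2 3 4 5 6  ┃00000000  89
        ┃..┃0  [.]      S     ┃00000010  c4
        ┃..┃                  ┃00000020  78
        ┃..┃1   L       ·     ┃00000030  9c
        ┃..┃    │       │     ┃00000040  58
        ┃..┃2   ·       ·     ┃            
        ┃..┃                  ┗━━━━━━━━━━━━
        ┃..┃3   G   · ─ S     ┃............


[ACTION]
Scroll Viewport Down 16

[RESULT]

        ┃ MapNavigator                     
        ┠──────────────────────────────────
        ┃...................~.═............
        ┃..┏━━━━━━━━━━━━━━━━━━┏━━━━━━━━━━━━
        ┃..┃ CircuitBoard     ┃ HexEditor  
        ┃..┠──────────────────┠────────────
        ┃..┃   0 1 2 3 4 5 6  ┃00000000  89
        ┃..┃0  [.]      S     ┃00000010  c4
        ┃..┃                  ┃00000020  78
        ┃..┃1   L       ·     ┃00000030  9c
        ┃..┃    │       │     ┃00000040  58
        ┃..┃2   ·       ·     ┃            
        ┃..┃                  ┗━━━━━━━━━━━━
        ┃..┃3   G   · ─ S     ┃............
        ┃..┗━━━━━━━━━━━━━━━━━━┛............


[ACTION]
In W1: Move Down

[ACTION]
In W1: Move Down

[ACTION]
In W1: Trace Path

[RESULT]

        ┃ MapNavigator                     
        ┠──────────────────────────────────
        ┃...................~.═............
        ┃..┏━━━━━━━━━━━━━━━━━━┏━━━━━━━━━━━━
        ┃..┃ CircuitBoard     ┃ HexEditor  
        ┃..┠──────────────────┠────────────
        ┃..┃   0 1 2 3 4 5 6  ┃00000000  89
        ┃..┃0           S     ┃00000010  c4
        ┃..┃                  ┃00000020  78
        ┃..┃1   L       ·     ┃00000030  9c
        ┃..┃    │       │     ┃00000040  58
        ┃..┃2  [.]      ·     ┃            
        ┃..┃                  ┗━━━━━━━━━━━━
        ┃..┃3   G   · ─ S     ┃............
        ┃..┗━━━━━━━━━━━━━━━━━━┛............


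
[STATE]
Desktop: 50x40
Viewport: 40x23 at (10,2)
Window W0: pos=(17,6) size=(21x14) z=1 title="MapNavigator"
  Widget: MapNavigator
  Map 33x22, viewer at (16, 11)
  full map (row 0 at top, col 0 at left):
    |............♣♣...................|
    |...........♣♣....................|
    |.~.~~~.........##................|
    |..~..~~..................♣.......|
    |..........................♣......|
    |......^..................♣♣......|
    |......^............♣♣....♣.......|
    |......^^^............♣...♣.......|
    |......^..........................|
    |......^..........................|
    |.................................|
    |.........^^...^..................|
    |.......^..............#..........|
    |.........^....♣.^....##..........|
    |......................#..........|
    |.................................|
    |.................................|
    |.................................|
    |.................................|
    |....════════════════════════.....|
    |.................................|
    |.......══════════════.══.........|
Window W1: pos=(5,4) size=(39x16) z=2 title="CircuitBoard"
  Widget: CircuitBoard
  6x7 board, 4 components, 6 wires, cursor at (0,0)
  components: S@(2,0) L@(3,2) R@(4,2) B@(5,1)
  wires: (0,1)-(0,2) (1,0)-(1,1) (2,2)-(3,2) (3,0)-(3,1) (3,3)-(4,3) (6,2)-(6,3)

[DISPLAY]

                                        
                                        
━━━━━━━━━━━━━━━━━━━━━━━━━━━━━━━━━┓      
cuitBoard                        ┃      
─────────────────────────────────┨      
 1 2 3 4 5                       ┃      
.]  · ─ ·                        ┃      
                                 ┃      
· ─ ·                            ┃      
                                 ┃      
S       ·                        ┃      
        │                        ┃      
· ─ ·   L   ·                    ┃      
            │                    ┃      
        R   ·                    ┃      
                                 ┃      
    B                            ┃      
━━━━━━━━━━━━━━━━━━━━━━━━━━━━━━━━━┛      
                                        
                                        
                                        
                                        
                                        


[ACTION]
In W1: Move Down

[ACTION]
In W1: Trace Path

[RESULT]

                                        
                                        
━━━━━━━━━━━━━━━━━━━━━━━━━━━━━━━━━┓      
cuitBoard                        ┃      
─────────────────────────────────┨      
 1 2 3 4 5                       ┃      
    · ─ ·                        ┃      
                                 ┃      
.]─ ·                            ┃      
                                 ┃      
S       ·                        ┃      
        │                        ┃      
· ─ ·   L   ·                    ┃      
            │                    ┃      
        R   ·                    ┃      
                                 ┃      
    B                            ┃      
━━━━━━━━━━━━━━━━━━━━━━━━━━━━━━━━━┛      
                                        
                                        
                                        
                                        
                                        


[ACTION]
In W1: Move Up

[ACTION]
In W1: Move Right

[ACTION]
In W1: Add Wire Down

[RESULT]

                                        
                                        
━━━━━━━━━━━━━━━━━━━━━━━━━━━━━━━━━┓      
cuitBoard                        ┃      
─────────────────────────────────┨      
 1 2 3 4 5                       ┃      
   [.]─ ·                        ┃      
    │                            ┃      
· ─ ·                            ┃      
                                 ┃      
S       ·                        ┃      
        │                        ┃      
· ─ ·   L   ·                    ┃      
            │                    ┃      
        R   ·                    ┃      
                                 ┃      
    B                            ┃      
━━━━━━━━━━━━━━━━━━━━━━━━━━━━━━━━━┛      
                                        
                                        
                                        
                                        
                                        


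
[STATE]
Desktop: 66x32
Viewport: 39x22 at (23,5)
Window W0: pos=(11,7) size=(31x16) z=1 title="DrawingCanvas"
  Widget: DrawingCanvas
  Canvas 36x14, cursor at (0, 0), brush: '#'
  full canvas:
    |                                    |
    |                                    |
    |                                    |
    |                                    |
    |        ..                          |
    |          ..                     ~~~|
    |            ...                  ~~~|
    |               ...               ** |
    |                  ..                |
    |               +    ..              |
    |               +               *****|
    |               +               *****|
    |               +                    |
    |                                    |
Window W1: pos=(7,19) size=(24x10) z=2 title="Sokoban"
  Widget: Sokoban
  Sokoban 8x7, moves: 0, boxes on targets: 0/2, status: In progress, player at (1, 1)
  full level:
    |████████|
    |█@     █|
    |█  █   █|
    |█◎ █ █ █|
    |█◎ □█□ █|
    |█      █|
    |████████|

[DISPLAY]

                                       
                                       
━━━━━━━━━━━━━━━━━━┓                    
vas               ┃                    
──────────────────┨                    
                  ┃                    
                  ┃                    
                  ┃                    
                  ┃                    
                  ┃                    
.                 ┃                    
 ...              ┃                    
    ...           ┃                    
       ..         ┃                    
━━━━━━━┓ ..       ┃                    
       ┃          ┃                    
───────┨          ┃                    
       ┃━━━━━━━━━━┛                    
       ┃                               
       ┃                               
       ┃                               
       ┃                               


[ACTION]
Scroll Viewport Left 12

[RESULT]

                                       
                                       
┏━━━━━━━━━━━━━━━━━━━━━━━━━━━━━┓        
┃ DrawingCanvas               ┃        
┠─────────────────────────────┨        
┃+                            ┃        
┃                             ┃        
┃                             ┃        
┃                             ┃        
┃        ..                   ┃        
┃          ..                 ┃        
┃            ...              ┃        
┃               ...           ┃        
┃                  ..         ┃        
━━━━━━━━━━━━━━━━━━━┓ ..       ┃        
koban              ┃          ┃        
───────────────────┨          ┃        
█████              ┃━━━━━━━━━━┛        
    █              ┃                   
█   █              ┃                   
█ █ █              ┃                   
□█□ █              ┃                   


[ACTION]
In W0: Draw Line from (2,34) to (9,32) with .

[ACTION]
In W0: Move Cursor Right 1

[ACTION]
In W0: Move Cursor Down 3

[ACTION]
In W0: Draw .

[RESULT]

                                       
                                       
┏━━━━━━━━━━━━━━━━━━━━━━━━━━━━━┓        
┃ DrawingCanvas               ┃        
┠─────────────────────────────┨        
┃                             ┃        
┃                             ┃        
┃                             ┃        
┃ .                           ┃        
┃        ..                   ┃        
┃          ..                 ┃        
┃            ...              ┃        
┃               ...           ┃        
┃                  ..         ┃        
━━━━━━━━━━━━━━━━━━━┓ ..       ┃        
koban              ┃          ┃        
───────────────────┨          ┃        
█████              ┃━━━━━━━━━━┛        
    █              ┃                   
█   █              ┃                   
█ █ █              ┃                   
□█□ █              ┃                   


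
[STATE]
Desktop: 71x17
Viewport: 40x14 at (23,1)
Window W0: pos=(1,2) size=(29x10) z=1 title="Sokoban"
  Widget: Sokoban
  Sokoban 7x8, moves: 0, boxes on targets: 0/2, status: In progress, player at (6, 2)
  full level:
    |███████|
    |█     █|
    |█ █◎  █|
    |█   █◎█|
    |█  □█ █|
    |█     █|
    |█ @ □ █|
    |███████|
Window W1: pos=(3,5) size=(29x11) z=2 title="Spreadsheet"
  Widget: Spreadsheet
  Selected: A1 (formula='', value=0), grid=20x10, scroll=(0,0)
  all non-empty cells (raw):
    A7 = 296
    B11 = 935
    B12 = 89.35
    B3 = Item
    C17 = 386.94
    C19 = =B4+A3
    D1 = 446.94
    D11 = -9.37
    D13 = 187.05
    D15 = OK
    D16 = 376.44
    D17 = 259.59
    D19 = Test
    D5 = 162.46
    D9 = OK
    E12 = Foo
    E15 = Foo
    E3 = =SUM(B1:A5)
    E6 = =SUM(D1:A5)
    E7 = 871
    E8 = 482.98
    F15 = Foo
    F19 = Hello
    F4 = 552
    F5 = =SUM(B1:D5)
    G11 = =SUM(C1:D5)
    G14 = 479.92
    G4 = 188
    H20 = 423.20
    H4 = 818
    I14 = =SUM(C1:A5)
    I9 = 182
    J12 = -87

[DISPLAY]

                                        
━━━━━━┓                                 
      ┃                                 
──────┨                                 
━━━━━━━━┓                               
        ┃                               
────────┨                               
        ┃                               
    C   ┃                               
--------┃                               
0       ┃                               
0       ┃                               
        ┃                               
0       ┃                               


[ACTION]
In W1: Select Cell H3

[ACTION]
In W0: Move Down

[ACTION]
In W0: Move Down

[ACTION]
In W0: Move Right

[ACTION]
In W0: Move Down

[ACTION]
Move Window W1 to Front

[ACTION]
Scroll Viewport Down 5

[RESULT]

      ┃                                 
──────┨                                 
━━━━━━━━┓                               
        ┃                               
────────┨                               
        ┃                               
    C   ┃                               
--------┃                               
0       ┃                               
0       ┃                               
        ┃                               
0       ┃                               
━━━━━━━━┛                               
                                        


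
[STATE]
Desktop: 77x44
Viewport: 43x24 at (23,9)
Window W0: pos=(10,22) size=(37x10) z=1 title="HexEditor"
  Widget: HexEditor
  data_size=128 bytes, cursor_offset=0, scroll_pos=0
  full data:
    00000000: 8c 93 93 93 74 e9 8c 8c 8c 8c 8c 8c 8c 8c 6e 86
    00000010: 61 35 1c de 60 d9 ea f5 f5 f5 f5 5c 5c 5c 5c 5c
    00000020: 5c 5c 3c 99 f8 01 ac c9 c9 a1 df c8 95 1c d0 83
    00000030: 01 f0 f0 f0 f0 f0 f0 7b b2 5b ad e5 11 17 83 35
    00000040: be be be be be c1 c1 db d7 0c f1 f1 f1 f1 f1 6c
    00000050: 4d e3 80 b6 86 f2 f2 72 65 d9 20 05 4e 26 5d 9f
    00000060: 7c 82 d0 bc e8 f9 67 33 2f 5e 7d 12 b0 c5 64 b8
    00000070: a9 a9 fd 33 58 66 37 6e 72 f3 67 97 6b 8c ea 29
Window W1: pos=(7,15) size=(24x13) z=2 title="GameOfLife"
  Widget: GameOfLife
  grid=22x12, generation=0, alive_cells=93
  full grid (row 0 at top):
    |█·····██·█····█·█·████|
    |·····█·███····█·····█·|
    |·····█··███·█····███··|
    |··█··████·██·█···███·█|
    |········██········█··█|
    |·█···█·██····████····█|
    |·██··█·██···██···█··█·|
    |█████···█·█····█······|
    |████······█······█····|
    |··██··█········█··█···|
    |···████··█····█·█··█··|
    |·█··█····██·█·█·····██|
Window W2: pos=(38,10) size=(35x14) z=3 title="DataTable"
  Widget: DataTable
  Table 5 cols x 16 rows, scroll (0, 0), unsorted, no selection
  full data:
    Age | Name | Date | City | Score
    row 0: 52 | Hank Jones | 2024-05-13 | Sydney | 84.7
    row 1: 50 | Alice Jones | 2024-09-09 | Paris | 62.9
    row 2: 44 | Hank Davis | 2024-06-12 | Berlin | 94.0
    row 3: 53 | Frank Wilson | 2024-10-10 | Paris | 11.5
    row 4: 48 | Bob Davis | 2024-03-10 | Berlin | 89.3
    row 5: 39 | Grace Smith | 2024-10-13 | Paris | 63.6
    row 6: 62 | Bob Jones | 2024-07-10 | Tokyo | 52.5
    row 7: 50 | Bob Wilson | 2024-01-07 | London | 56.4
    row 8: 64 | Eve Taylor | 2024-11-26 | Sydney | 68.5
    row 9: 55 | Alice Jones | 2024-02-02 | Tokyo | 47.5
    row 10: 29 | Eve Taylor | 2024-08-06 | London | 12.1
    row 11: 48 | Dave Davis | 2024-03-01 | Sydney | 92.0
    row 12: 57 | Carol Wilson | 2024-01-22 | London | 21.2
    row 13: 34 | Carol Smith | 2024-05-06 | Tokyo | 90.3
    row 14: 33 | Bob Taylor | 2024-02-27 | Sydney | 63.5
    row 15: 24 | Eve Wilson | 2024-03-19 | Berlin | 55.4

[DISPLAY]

                                           
               ┏━━━━━━━━━━━━━━━━━━━━━━━━━━━
               ┃ DataTable                 
               ┠───────────────────────────
               ┃Age│Name        │Date      
               ┃───┼────────────┼──────────
━━━━━━━┓       ┃52 │Hank Jones  │2024-05-13
       ┃       ┃50 │Alice Jones │2024-09-09
───────┨       ┃44 │Hank Davis  │2024-06-12
       ┃       ┃53 │Frank Wilson│2024-10-10
··███··┃       ┃48 │Bob Davis   │2024-03-10
··███·█┃       ┃39 │Grace Smith │2024-10-13
···█··█┃       ┃62 │Bob Jones   │2024-07-10
██····█┃━━━━━━━┃50 │Bob Wilson  │2024-01-07
··█··█·┃       ┗━━━━━━━━━━━━━━━━━━━━━━━━━━━
█······┃───────────────┨                   
··█····┃3 74 e9 8c 8c  ┃                   
█··█···┃e 60 d9 ea f5  ┃                   
━━━━━━━┛9 f8 01 ac c9  ┃                   
 f0 f0 f0 f0 f0 f0 7b  ┃                   
 be be be be c1 c1 db  ┃                   
 e3 80 b6 86 f2 f2 72  ┃                   
━━━━━━━━━━━━━━━━━━━━━━━┛                   
                                           


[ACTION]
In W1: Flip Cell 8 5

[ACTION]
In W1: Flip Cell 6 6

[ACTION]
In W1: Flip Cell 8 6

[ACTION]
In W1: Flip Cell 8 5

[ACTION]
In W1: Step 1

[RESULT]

                                           
               ┏━━━━━━━━━━━━━━━━━━━━━━━━━━━
               ┃ DataTable                 
               ┠───────────────────────────
               ┃Age│Name        │Date      
               ┃───┼────────────┼──────────
━━━━━━━┓       ┃52 │Hank Jones  │2024-05-13
       ┃       ┃50 │Alice Jones │2024-09-09
───────┨       ┃44 │Hank Davis  │2024-06-12
       ┃       ┃53 │Frank Wilson│2024-10-10
··█····┃       ┃48 │Bob Davis   │2024-03-10
·······┃       ┃39 │Grace Smith │2024-10-13
██·██·█┃       ┃62 │Bob Jones   │2024-07-10
███··██┃━━━━━━━┃50 │Bob Wilson  │2024-01-07
·······┃       ┗━━━━━━━━━━━━━━━━━━━━━━━━━━━
·█·····┃───────────────┨                   
·█·····┃3 74 e9 8c 8c  ┃                   
████···┃e 60 d9 ea f5  ┃                   
━━━━━━━┛9 f8 01 ac c9  ┃                   
 f0 f0 f0 f0 f0 f0 7b  ┃                   
 be be be be c1 c1 db  ┃                   
 e3 80 b6 86 f2 f2 72  ┃                   
━━━━━━━━━━━━━━━━━━━━━━━┛                   
                                           
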